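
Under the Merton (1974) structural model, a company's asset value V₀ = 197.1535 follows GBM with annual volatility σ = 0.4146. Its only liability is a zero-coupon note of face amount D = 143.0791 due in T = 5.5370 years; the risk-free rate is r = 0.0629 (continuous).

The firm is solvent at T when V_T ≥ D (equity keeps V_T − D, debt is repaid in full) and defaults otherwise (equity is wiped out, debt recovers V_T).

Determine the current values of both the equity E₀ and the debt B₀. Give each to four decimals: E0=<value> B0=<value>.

E0=115.0137 B0=82.1398

d₁ = [ln(V₀/D) + (r + σ²/2)T] / (σ√T)
   = [ln(197.1535/143.0791) + (0.0629 + 0.5·0.4146²)·5.5370] / (0.4146·√5.5370)
   = [0.320585 + 0.824164] / 0.975588 = 1.173393
d₂ = d₁ − σ√T = 1.173393 − 0.975588 = 0.197805
N(d₁) = 0.879681,  N(d₂) = 0.578401,  e^(−rT) = 0.705903
E₀ = V₀·N(d₁) − D·e^(−rT)·N(d₂)
   = 197.1535·0.879681 − 143.0791·0.705903·0.578401 = 115.013666
B₀ = V₀ − E₀ = 197.1535 − 115.013666 = 82.139834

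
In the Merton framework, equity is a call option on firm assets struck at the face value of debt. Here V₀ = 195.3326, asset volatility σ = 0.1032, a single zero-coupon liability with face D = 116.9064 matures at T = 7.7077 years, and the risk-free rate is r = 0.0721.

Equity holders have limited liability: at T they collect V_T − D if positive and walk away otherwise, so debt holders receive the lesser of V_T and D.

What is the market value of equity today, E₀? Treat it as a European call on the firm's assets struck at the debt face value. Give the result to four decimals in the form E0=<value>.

E0=128.2693

d₁ = [ln(V₀/D) + (r + σ²/2)T] / (σ√T)
   = [ln(195.3326/116.9064) + (0.0721 + 0.5·0.1032²)·7.7077] / (0.1032·√7.7077)
   = [0.513330 + 0.596770] / 0.286512 = 3.874538
d₂ = d₁ − σ√T = 3.874538 − 0.286512 = 3.588026
N(d₁) = 0.999947,  N(d₂) = 0.999833,  e^(−rT) = 0.573656
E₀ = V₀·N(d₁) − D·e^(−rT)·N(d₂)
   = 195.3326·0.999947 − 116.9064·0.573656·0.999833 = 128.269268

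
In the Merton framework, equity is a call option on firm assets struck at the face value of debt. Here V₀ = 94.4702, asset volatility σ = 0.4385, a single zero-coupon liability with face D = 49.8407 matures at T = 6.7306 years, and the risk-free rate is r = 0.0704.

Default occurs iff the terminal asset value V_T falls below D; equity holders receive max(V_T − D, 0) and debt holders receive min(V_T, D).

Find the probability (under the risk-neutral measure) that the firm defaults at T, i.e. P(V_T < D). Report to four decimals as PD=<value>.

PD=0.3410

d₁ = [ln(V₀/D) + (r + σ²/2)T] / (σ√T)
   = [ln(94.4702/49.8407) + (0.0704 + 0.5·0.4385²)·6.7306] / (0.4385·√6.7306)
   = [0.639453 + 1.120922] / 1.137618 = 1.547421
d₂ = d₁ − σ√T = 1.547421 − 1.137618 = 0.409803
risk-neutral PD = N(−d₂) = N(-0.409803) = 0.340975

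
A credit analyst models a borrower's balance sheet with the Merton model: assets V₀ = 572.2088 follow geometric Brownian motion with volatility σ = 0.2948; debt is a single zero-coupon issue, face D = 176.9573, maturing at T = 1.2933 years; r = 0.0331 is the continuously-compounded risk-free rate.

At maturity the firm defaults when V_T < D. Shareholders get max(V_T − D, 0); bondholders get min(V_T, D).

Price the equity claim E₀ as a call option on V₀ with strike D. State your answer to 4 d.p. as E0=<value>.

d₁ = [ln(V₀/D) + (r + σ²/2)T] / (σ√T)
   = [ln(572.2088/176.9573) + (0.0331 + 0.5·0.2948²)·1.2933] / (0.2948·√1.2933)
   = [1.173595 + 0.099007] / 0.335256 = 3.795907
d₂ = d₁ − σ√T = 3.795907 − 0.335256 = 3.460650
N(d₁) = 0.999926,  N(d₂) = 0.999731,  e^(−rT) = 0.958095
E₀ = V₀·N(d₁) − D·e^(−rT)·N(d₂)
   = 572.2088·0.999926 − 176.9573·0.958095·0.999731 = 402.670470

E0=402.6705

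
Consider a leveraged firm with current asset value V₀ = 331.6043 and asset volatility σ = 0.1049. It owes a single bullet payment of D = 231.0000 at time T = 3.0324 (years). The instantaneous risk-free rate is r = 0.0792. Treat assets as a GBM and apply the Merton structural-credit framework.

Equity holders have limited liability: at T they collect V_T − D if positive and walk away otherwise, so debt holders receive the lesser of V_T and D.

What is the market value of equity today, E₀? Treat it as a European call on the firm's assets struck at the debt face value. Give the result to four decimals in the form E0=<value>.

E0=149.9293

d₁ = [ln(V₀/D) + (r + σ²/2)T] / (σ√T)
   = [ln(331.6043/231.0000) + (0.0792 + 0.5·0.1049²)·3.0324] / (0.1049·√3.0324)
   = [0.361525 + 0.256850] / 0.182671 = 3.385191
d₂ = d₁ − σ√T = 3.385191 − 0.182671 = 3.202521
N(d₁) = 0.999644,  N(d₂) = 0.999319,  e^(−rT) = 0.786497
E₀ = V₀·N(d₁) − D·e^(−rT)·N(d₂)
   = 331.6043·0.999644 − 231.0000·0.786497·0.999319 = 149.929260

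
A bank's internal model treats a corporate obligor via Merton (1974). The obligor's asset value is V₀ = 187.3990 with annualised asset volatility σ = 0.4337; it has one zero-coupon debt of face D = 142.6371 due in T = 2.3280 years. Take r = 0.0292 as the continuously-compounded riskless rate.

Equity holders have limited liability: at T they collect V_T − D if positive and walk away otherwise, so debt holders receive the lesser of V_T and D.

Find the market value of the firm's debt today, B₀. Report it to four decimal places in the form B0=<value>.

B0=113.6235

d₁ = [ln(V₀/D) + (r + σ²/2)T] / (σ√T)
   = [ln(187.3990/142.6371) + (0.0292 + 0.5·0.4337²)·2.3280] / (0.4337·√2.3280)
   = [0.272936 + 0.286921] / 0.661730 = 0.846051
d₂ = d₁ − σ√T = 0.846051 − 0.661730 = 0.184321
N(d₁) = 0.801238,  N(d₂) = 0.573119,  e^(−rT) = 0.934281
E₀ = V₀·N(d₁) − D·e^(−rT)·N(d₂)
   = 187.3990·0.801238 − 142.6371·0.934281·0.573119 = 73.775489
B₀ = V₀ − E₀ = 187.3990 − 73.775489 = 113.623511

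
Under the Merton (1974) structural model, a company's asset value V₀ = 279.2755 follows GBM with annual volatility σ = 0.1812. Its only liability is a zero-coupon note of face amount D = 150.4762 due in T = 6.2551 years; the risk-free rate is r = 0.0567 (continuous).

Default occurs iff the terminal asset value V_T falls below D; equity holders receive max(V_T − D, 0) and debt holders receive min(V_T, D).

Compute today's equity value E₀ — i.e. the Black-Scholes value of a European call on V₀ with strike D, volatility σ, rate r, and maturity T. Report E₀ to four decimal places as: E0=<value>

E0=174.1626

d₁ = [ln(V₀/D) + (r + σ²/2)T] / (σ√T)
   = [ln(279.2755/150.4762) + (0.0567 + 0.5·0.1812²)·6.2551] / (0.1812·√6.2551)
   = [0.618394 + 0.457352] / 0.453185 = 2.373747
d₂ = d₁ − σ√T = 2.373747 − 0.453185 = 1.920563
N(d₁) = 0.991196,  N(d₂) = 0.972607,  e^(−rT) = 0.701409
E₀ = V₀·N(d₁) − D·e^(−rT)·N(d₂)
   = 279.2755·0.991196 − 150.4762·0.701409·0.972607 = 174.162571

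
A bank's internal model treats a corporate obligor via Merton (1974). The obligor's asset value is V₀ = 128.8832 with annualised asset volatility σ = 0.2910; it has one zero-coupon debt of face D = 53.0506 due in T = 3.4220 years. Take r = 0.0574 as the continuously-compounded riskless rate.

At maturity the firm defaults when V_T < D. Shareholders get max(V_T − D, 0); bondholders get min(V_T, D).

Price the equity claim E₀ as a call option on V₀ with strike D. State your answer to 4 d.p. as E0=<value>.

E0=85.6142

d₁ = [ln(V₀/D) + (r + σ²/2)T] / (σ√T)
   = [ln(128.8832/53.0506) + (0.0574 + 0.5·0.2910²)·3.4220] / (0.2910·√3.4220)
   = [0.887660 + 0.341312] / 0.538311 = 2.283017
d₂ = d₁ − σ√T = 2.283017 − 0.538311 = 1.744706
N(d₁) = 0.988785,  N(d₂) = 0.959482,  e^(−rT) = 0.821665
E₀ = V₀·N(d₁) − D·e^(−rT)·N(d₂)
   = 128.8832·0.988785 − 53.0506·0.821665·0.959482 = 85.614179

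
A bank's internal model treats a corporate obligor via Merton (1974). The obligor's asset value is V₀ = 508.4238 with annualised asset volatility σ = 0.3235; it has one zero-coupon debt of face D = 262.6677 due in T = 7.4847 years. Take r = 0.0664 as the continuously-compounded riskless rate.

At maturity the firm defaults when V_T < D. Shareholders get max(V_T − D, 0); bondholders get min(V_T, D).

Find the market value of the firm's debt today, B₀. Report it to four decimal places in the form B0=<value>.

d₁ = [ln(V₀/D) + (r + σ²/2)T] / (σ√T)
   = [ln(508.4238/262.6677) + (0.0664 + 0.5·0.3235²)·7.4847] / (0.3235·√7.4847)
   = [0.660426 + 0.888629] / 0.885037 = 1.750271
d₂ = d₁ − σ√T = 1.750271 − 0.885037 = 0.865234
N(d₁) = 0.959964,  N(d₂) = 0.806545,  e^(−rT) = 0.608363
E₀ = V₀·N(d₁) − D·e^(−rT)·N(d₂)
   = 508.4238·0.959964 − 262.6677·0.608363·0.806545 = 359.185039
B₀ = V₀ − E₀ = 508.4238 − 359.185039 = 149.238761

B0=149.2388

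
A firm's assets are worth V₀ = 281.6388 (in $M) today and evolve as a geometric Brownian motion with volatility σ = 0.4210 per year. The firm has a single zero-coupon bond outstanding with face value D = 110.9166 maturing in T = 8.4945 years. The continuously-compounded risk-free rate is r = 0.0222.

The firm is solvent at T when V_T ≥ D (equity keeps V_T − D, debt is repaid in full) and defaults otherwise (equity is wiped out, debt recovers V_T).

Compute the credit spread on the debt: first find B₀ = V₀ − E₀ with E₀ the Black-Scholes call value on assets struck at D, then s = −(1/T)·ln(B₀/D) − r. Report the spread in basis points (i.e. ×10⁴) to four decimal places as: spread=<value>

spread=244.8180

d₁ = [ln(V₀/D) + (r + σ²/2)T] / (σ√T)
   = [ln(281.6388/110.9166) + (0.0222 + 0.5·0.4210²)·8.4945] / (0.4210·√8.4945)
   = [0.931847 + 0.941365] / 1.227018 = 1.526637
d₂ = d₁ − σ√T = 1.526637 − 1.227018 = 0.299619
N(d₁) = 0.936574,  N(d₂) = 0.617766,  e^(−rT) = 0.828136
E₀ = V₀·N(d₁) − D·e^(−rT)·N(d₂)
   = 281.6388·0.936574 − 110.9166·0.828136·0.617766 = 207.031378
B₀ = V₀ − E₀ = 281.6388 − 207.031378 = 74.607422
spread = −(1/T)·ln(B₀/D) − r = −(1/8.4945)·ln(74.607422/110.9166) − 0.0222 = 0.02448180
in basis points: 0.02448180 × 10⁴ = 244.8180 bp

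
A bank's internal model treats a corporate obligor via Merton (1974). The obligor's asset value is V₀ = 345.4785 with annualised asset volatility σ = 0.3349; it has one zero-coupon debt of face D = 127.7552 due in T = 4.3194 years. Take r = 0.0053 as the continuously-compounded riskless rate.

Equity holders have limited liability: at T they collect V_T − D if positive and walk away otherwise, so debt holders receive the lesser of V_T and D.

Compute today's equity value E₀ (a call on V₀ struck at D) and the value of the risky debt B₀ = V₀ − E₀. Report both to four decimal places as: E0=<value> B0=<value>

E0=225.0345 B0=120.4440

d₁ = [ln(V₀/D) + (r + σ²/2)T] / (σ√T)
   = [ln(345.4785/127.7552) + (0.0053 + 0.5·0.3349²)·4.3194] / (0.3349·√4.3194)
   = [0.994814 + 0.265120] / 0.696028 = 1.810178
d₂ = d₁ − σ√T = 1.810178 − 0.696028 = 1.114150
N(d₁) = 0.964866,  N(d₂) = 0.867393,  e^(−rT) = 0.977367
E₀ = V₀·N(d₁) − D·e^(−rT)·N(d₂)
   = 345.4785·0.964866 − 127.7552·0.977367·0.867393 = 225.034545
B₀ = V₀ − E₀ = 345.4785 − 225.034545 = 120.443955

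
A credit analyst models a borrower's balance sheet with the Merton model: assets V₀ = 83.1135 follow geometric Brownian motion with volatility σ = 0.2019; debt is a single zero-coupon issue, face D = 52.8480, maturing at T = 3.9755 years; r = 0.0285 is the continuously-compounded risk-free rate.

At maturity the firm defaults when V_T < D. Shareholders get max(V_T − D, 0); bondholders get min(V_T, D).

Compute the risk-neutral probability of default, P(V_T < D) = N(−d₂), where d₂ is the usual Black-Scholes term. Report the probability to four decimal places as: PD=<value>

PD=0.1141

d₁ = [ln(V₀/D) + (r + σ²/2)T] / (σ√T)
   = [ln(83.1135/52.8480) + (0.0285 + 0.5·0.2019²)·3.9755] / (0.2019·√3.9755)
   = [0.452787 + 0.194330] / 0.402561 = 1.607498
d₂ = d₁ − σ√T = 1.607498 − 0.402561 = 1.204937
risk-neutral PD = N(−d₂) = N(-1.204937) = 0.114114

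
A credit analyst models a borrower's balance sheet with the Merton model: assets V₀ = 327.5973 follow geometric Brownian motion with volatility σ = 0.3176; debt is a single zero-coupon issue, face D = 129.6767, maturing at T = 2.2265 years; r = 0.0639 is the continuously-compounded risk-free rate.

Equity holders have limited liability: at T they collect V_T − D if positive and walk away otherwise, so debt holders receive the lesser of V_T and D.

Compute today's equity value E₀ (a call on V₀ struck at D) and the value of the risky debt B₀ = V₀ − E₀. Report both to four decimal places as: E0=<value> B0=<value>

d₁ = [ln(V₀/D) + (r + σ²/2)T] / (σ√T)
   = [ln(327.5973/129.6767) + (0.0639 + 0.5·0.3176²)·2.2265] / (0.3176·√2.2265)
   = [0.926741 + 0.254567] / 0.473906 = 2.492706
d₂ = d₁ − σ√T = 2.492706 − 0.473906 = 2.018800
N(d₁) = 0.993661,  N(d₂) = 0.978246,  e^(−rT) = 0.867384
E₀ = V₀·N(d₁) − D·e^(−rT)·N(d₂)
   = 327.5973·0.993661 − 129.6767·0.867384·0.978246 = 215.488129
B₀ = V₀ − E₀ = 327.5973 − 215.488129 = 112.109171

E0=215.4881 B0=112.1092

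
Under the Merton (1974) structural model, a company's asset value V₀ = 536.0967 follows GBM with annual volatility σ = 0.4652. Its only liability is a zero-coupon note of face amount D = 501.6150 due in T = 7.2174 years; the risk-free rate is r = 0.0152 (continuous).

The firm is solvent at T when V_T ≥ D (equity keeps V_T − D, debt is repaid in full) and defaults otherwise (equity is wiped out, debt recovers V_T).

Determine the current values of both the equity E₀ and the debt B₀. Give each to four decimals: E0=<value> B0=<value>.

d₁ = [ln(V₀/D) + (r + σ²/2)T] / (σ√T)
   = [ln(536.0967/501.6150) + (0.0152 + 0.5·0.4652²)·7.2174] / (0.4652·√7.2174)
   = [0.066482 + 0.890667] / 1.249770 = 0.765860
d₂ = d₁ − σ√T = 0.765860 − 1.249770 = -0.483910
N(d₁) = 0.778120,  N(d₂) = 0.314225,  e^(−rT) = 0.896099
E₀ = V₀·N(d₁) − D·e^(−rT)·N(d₂)
   = 536.0967·0.778120 − 501.6150·0.896099·0.314225 = 275.904639
B₀ = V₀ − E₀ = 536.0967 − 275.904639 = 260.192061

E0=275.9046 B0=260.1921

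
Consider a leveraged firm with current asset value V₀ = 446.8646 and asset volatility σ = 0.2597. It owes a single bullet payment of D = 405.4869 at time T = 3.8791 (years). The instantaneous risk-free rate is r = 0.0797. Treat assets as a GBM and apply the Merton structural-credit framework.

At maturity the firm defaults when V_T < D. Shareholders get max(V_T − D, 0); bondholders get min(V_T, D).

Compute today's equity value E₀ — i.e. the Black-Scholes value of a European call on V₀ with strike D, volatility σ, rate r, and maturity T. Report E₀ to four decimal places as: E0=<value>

d₁ = [ln(V₀/D) + (r + σ²/2)T] / (σ√T)
   = [ln(446.8646/405.4869) + (0.0797 + 0.5·0.2597²)·3.8791] / (0.2597·√3.8791)
   = [0.097167 + 0.439975] / 0.511490 = 1.050152
d₂ = d₁ − σ√T = 1.050152 − 0.511490 = 0.538662
N(d₁) = 0.853176,  N(d₂) = 0.704940,  e^(−rT) = 0.734060
E₀ = V₀·N(d₁) − D·e^(−rT)·N(d₂)
   = 446.8646·0.853176 − 405.4869·0.734060·0.704940 = 171.427500

E0=171.4275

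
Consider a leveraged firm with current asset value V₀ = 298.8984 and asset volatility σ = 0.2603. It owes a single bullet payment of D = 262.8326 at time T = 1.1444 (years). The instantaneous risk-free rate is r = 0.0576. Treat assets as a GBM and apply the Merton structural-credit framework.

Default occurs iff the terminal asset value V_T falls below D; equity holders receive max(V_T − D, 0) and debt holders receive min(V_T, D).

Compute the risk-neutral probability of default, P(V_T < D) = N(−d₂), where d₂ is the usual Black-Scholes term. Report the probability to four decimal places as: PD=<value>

d₁ = [ln(V₀/D) + (r + σ²/2)T] / (σ√T)
   = [ln(298.8984/262.8326) + (0.0576 + 0.5·0.2603²)·1.1444] / (0.2603·√1.1444)
   = [0.128586 + 0.104687] / 0.278460 = 0.837728
d₂ = d₁ − σ√T = 0.837728 − 0.278460 = 0.559268
risk-neutral PD = N(−d₂) = N(-0.559268) = 0.287990

PD=0.2880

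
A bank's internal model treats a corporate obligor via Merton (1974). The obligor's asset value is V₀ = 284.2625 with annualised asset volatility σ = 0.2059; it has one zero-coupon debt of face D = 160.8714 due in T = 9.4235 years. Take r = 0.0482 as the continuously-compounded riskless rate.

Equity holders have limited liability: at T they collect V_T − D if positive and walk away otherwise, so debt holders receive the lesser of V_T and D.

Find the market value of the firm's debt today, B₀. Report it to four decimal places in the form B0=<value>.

B0=99.8401

d₁ = [ln(V₀/D) + (r + σ²/2)T] / (σ√T)
   = [ln(284.2625/160.8714) + (0.0482 + 0.5·0.2059²)·9.4235] / (0.2059·√9.4235)
   = [0.569293 + 0.653966] / 0.632066 = 1.935335
d₂ = d₁ − σ√T = 1.935335 − 0.632066 = 1.303268
N(d₁) = 0.973525,  N(d₂) = 0.903758,  e^(−rT) = 0.634948
E₀ = V₀·N(d₁) − D·e^(−rT)·N(d₂)
   = 284.2625·0.973525 − 160.8714·0.634948·0.903758 = 184.422422
B₀ = V₀ − E₀ = 284.2625 − 184.422422 = 99.840078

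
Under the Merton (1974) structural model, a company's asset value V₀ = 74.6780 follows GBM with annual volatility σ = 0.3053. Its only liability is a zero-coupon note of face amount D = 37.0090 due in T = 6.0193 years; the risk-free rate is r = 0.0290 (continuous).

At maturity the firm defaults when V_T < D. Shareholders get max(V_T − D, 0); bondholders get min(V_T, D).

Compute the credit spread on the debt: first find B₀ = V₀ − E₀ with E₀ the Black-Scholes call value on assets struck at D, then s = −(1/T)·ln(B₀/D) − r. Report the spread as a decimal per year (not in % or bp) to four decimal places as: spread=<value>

d₁ = [ln(V₀/D) + (r + σ²/2)T] / (σ√T)
   = [ln(74.6780/37.0090) + (0.0290 + 0.5·0.3053²)·6.0193] / (0.3053·√6.0193)
   = [0.702024 + 0.455083] / 0.749031 = 1.544806
d₂ = d₁ − σ√T = 1.544806 − 0.749031 = 0.795775
N(d₁) = 0.938803,  N(d₂) = 0.786919,  e^(−rT) = 0.839827
E₀ = V₀·N(d₁) − D·e^(−rT)·N(d₂)
   = 74.6780·0.938803 − 37.0090·0.839827·0.786919 = 45.649628
B₀ = V₀ − E₀ = 74.6780 − 45.649628 = 29.028372
spread = −(1/T)·ln(B₀/D) − r = −(1/6.0193)·ln(29.028372/37.0090) − 0.0290 = 0.01135144

spread=0.0114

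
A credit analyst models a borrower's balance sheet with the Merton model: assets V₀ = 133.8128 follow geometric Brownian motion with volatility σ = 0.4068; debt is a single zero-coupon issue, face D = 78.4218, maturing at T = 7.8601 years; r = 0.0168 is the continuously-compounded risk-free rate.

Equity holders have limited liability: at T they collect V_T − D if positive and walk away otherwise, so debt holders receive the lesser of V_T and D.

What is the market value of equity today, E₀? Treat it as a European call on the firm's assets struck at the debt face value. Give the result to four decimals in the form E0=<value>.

E0=82.4560

d₁ = [ln(V₀/D) + (r + σ²/2)T] / (σ√T)
   = [ln(133.8128/78.4218) + (0.0168 + 0.5·0.4068²)·7.8601] / (0.4068·√7.8601)
   = [0.534340 + 0.782419] / 1.140499 = 1.154546
d₂ = d₁ − σ√T = 1.154546 − 1.140499 = 0.014047
N(d₁) = 0.875862,  N(d₂) = 0.505604,  e^(−rT) = 0.876297
E₀ = V₀·N(d₁) − D·e^(−rT)·N(d₂)
   = 133.8128·0.875862 − 78.4218·0.876297·0.505604 = 82.456019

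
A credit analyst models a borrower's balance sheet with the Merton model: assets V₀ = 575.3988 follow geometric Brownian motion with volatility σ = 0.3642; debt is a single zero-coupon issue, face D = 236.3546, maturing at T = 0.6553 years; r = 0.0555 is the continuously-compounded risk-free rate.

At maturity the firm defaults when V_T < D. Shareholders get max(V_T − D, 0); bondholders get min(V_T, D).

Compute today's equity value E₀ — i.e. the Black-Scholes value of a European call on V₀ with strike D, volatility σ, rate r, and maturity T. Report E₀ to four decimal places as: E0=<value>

d₁ = [ln(V₀/D) + (r + σ²/2)T] / (σ√T)
   = [ln(575.3988/236.3546) + (0.0555 + 0.5·0.3642²)·0.6553] / (0.3642·√0.6553)
   = [0.889730 + 0.079829] / 0.294822 = 3.288625
d₂ = d₁ − σ√T = 3.288625 − 0.294822 = 2.993803
N(d₁) = 0.999497,  N(d₂) = 0.998622,  e^(−rT) = 0.964284
E₀ = V₀·N(d₁) − D·e^(−rT)·N(d₂)
   = 575.3988·0.999497 − 236.3546·0.964284·0.998622 = 347.510106

E0=347.5101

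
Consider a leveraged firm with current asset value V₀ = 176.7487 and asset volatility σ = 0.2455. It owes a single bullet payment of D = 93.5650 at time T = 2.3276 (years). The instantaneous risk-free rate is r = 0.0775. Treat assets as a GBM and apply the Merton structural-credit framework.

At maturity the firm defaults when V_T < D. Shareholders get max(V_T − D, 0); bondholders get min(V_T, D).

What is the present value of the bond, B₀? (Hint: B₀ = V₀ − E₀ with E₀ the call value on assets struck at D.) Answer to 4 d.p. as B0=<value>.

B0=77.8971

d₁ = [ln(V₀/D) + (r + σ²/2)T] / (σ√T)
   = [ln(176.7487/93.5650) + (0.0775 + 0.5·0.2455²)·2.3276] / (0.2455·√2.3276)
   = [0.636073 + 0.250532] / 0.374546 = 2.367141
d₂ = d₁ − σ√T = 2.367141 − 0.374546 = 1.992594
N(d₁) = 0.991037,  N(d₂) = 0.976847,  e^(−rT) = 0.834945
E₀ = V₀·N(d₁) − D·e^(−rT)·N(d₂)
   = 176.7487·0.991037 − 93.5650·0.834945·0.976847 = 98.851576
B₀ = V₀ − E₀ = 176.7487 − 98.851576 = 77.897124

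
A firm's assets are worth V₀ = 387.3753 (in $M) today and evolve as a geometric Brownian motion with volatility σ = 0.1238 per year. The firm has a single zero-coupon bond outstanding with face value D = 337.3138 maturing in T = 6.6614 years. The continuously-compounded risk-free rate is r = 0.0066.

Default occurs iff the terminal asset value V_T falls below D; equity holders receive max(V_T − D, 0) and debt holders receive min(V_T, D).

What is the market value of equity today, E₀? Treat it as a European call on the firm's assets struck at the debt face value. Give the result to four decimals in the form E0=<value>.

E0=84.4188

d₁ = [ln(V₀/D) + (r + σ²/2)T] / (σ√T)
   = [ln(387.3753/337.3138) + (0.0066 + 0.5·0.1238²)·6.6614] / (0.1238·√6.6614)
   = [0.138380 + 0.095013] / 0.319524 = 0.730441
d₂ = d₁ − σ√T = 0.730441 − 0.319524 = 0.410917
N(d₁) = 0.767440,  N(d₂) = 0.659433,  e^(−rT) = 0.956987
E₀ = V₀·N(d₁) − D·e^(−rT)·N(d₂)
   = 387.3753·0.767440 − 337.3138·0.956987·0.659433 = 84.418800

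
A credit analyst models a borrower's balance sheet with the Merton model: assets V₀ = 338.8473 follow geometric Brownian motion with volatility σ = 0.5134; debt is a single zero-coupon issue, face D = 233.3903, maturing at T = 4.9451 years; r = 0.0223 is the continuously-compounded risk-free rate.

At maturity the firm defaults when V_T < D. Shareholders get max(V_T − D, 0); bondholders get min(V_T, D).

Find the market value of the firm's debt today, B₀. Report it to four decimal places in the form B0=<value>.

B0=146.4942

d₁ = [ln(V₀/D) + (r + σ²/2)T] / (σ√T)
   = [ln(338.8473/233.3903) + (0.0223 + 0.5·0.5134²)·4.9451] / (0.5134·√4.9451)
   = [0.372837 + 0.761989] / 1.141677 = 0.994000
d₂ = d₁ − σ√T = 0.994000 − 1.141677 = -0.147678
N(d₁) = 0.839888,  N(d₂) = 0.441298,  e^(−rT) = 0.895587
E₀ = V₀·N(d₁) − D·e^(−rT)·N(d₂)
   = 338.8473·0.839888 − 233.3903·0.895587·0.441298 = 192.353123
B₀ = V₀ − E₀ = 338.8473 − 192.353123 = 146.494177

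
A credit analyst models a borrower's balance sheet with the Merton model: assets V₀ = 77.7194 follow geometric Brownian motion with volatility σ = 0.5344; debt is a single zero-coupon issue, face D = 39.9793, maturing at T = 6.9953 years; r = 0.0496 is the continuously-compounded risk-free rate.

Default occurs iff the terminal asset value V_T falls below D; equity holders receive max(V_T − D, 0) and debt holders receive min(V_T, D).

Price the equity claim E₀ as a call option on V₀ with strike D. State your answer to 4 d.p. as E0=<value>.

d₁ = [ln(V₀/D) + (r + σ²/2)T] / (σ√T)
   = [ln(77.7194/39.9793) + (0.0496 + 0.5·0.5344²)·6.9953] / (0.5344·√6.9953)
   = [0.664743 + 1.345838] / 1.413415 = 1.422499
d₂ = d₁ − σ√T = 1.422499 − 1.413415 = 0.009084
N(d₁) = 0.922559,  N(d₂) = 0.503624,  e^(−rT) = 0.706829
E₀ = V₀·N(d₁) − D·e^(−rT)·N(d₂)
   = 77.7194·0.922559 − 39.9793·0.706829·0.503624 = 57.469085

E0=57.4691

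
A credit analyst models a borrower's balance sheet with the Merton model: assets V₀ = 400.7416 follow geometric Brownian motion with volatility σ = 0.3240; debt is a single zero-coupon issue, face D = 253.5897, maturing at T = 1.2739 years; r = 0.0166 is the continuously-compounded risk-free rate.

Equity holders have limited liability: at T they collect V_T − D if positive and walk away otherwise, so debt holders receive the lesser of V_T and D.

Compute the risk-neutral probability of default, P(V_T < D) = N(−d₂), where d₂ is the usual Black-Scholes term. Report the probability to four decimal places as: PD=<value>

PD=0.1300

d₁ = [ln(V₀/D) + (r + σ²/2)T] / (σ√T)
   = [ln(400.7416/253.5897) + (0.0166 + 0.5·0.3240²)·1.2739] / (0.3240·√1.2739)
   = [0.457599 + 0.088011] / 0.365690 = 1.492004
d₂ = d₁ − σ√T = 1.492004 − 0.365690 = 1.126314
risk-neutral PD = N(−d₂) = N(-1.126314) = 0.130016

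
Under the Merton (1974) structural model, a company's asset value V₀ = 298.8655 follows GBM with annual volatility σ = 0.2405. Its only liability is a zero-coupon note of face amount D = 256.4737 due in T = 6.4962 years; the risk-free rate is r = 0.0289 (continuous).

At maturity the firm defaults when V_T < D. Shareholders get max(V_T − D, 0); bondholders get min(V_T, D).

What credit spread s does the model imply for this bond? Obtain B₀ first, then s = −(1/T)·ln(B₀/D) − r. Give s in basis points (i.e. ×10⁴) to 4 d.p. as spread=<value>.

spread=211.6094

d₁ = [ln(V₀/D) + (r + σ²/2)T] / (σ√T)
   = [ln(298.8655/256.4737) + (0.0289 + 0.5·0.2405²)·6.4962] / (0.2405·√6.4962)
   = [0.152968 + 0.375611] / 0.612978 = 0.862313
d₂ = d₁ − σ√T = 0.862313 − 0.612978 = 0.249335
N(d₁) = 0.805742,  N(d₂) = 0.598449,  e^(−rT) = 0.828830
E₀ = V₀·N(d₁) − D·e^(−rT)·N(d₂)
   = 298.8655·0.805742 − 256.4737·0.828830·0.598449 = 113.594380
B₀ = V₀ − E₀ = 298.8655 − 113.594380 = 185.271120
spread = −(1/T)·ln(B₀/D) − r = −(1/6.4962)·ln(185.271120/256.4737) − 0.0289 = 0.02116094
in basis points: 0.02116094 × 10⁴ = 211.6094 bp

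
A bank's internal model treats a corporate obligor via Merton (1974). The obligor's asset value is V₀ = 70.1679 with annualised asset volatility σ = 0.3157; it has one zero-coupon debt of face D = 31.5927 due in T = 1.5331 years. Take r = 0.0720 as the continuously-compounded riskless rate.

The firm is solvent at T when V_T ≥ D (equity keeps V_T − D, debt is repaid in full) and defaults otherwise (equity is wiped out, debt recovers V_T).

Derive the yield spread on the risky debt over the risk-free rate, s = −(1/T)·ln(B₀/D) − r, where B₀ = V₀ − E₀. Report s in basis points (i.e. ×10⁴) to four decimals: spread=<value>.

spread=13.5126

d₁ = [ln(V₀/D) + (r + σ²/2)T] / (σ√T)
   = [ln(70.1679/31.5927) + (0.0720 + 0.5·0.3157²)·1.5331] / (0.3157·√1.5331)
   = [0.797965 + 0.186783] / 0.390895 = 2.519214
d₂ = d₁ − σ√T = 2.519214 − 0.390895 = 2.128319
N(d₁) = 0.994119,  N(d₂) = 0.983345,  e^(−rT) = 0.895491
E₀ = V₀·N(d₁) − D·e^(−rT)·N(d₂)
   = 70.1679·0.994119 − 31.5927·0.895491·0.983345 = 41.935472
B₀ = V₀ − E₀ = 70.1679 − 41.935472 = 28.232428
spread = −(1/T)·ln(B₀/D) − r = −(1/1.5331)·ln(28.232428/31.5927) − 0.0720 = 0.00135126
in basis points: 0.00135126 × 10⁴ = 13.5126 bp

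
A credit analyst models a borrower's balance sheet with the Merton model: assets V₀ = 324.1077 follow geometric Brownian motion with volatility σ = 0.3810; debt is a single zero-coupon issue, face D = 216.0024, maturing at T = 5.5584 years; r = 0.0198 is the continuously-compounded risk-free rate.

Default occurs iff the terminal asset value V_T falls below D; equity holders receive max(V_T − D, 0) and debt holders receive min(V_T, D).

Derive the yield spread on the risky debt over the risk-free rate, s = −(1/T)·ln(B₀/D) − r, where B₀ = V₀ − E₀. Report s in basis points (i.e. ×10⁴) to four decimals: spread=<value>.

d₁ = [ln(V₀/D) + (r + σ²/2)T] / (σ√T)
   = [ln(324.1077/216.0024) + (0.0198 + 0.5·0.3810²)·5.5584] / (0.3810·√5.5584)
   = [0.405786 + 0.513488] / 0.898255 = 1.023399
d₂ = d₁ − σ√T = 1.023399 − 0.898255 = 0.125144
N(d₁) = 0.846940,  N(d₂) = 0.549795,  e^(−rT) = 0.895784
E₀ = V₀·N(d₁) − D·e^(−rT)·N(d₂)
   = 324.1077·0.846940 − 216.0024·0.895784·0.549795 = 168.119275
B₀ = V₀ − E₀ = 324.1077 − 168.119275 = 155.988425
spread = −(1/T)·ln(B₀/D) − r = −(1/5.5584)·ln(155.988425/216.0024) − 0.0198 = 0.03876140
in basis points: 0.03876140 × 10⁴ = 387.6140 bp

spread=387.6140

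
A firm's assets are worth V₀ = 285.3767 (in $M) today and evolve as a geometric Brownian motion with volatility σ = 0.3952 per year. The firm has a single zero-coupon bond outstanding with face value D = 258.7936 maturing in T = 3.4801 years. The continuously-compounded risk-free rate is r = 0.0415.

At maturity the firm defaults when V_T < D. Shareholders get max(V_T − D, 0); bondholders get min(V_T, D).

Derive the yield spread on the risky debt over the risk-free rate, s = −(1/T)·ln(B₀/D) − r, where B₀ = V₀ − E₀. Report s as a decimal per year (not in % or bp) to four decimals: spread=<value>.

spread=0.0665

d₁ = [ln(V₀/D) + (r + σ²/2)T] / (σ√T)
   = [ln(285.3767/258.7936) + (0.0415 + 0.5·0.3952²)·3.4801] / (0.3952·√3.4801)
   = [0.097779 + 0.416190] / 0.737247 = 0.697148
d₂ = d₁ − σ√T = 0.697148 − 0.737247 = -0.040099
N(d₁) = 0.757145,  N(d₂) = 0.484007,  e^(−rT) = 0.865521
E₀ = V₀·N(d₁) − D·e^(−rT)·N(d₂)
   = 285.3767·0.757145 − 258.7936·0.865521·0.484007 = 107.658161
B₀ = V₀ − E₀ = 285.3767 − 107.658161 = 177.718539
spread = −(1/T)·ln(B₀/D) − r = −(1/3.4801)·ln(177.718539/258.7936) − 0.0415 = 0.06649396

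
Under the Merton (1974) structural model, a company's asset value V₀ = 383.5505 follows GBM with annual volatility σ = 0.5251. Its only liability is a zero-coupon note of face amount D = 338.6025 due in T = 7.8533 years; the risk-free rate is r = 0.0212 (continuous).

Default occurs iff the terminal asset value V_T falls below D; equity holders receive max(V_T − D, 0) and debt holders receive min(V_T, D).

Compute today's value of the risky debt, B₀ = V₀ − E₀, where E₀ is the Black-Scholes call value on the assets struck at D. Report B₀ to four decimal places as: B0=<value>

d₁ = [ln(V₀/D) + (r + σ²/2)T] / (σ√T)
   = [ln(383.5505/338.6025) + (0.0212 + 0.5·0.5251²)·7.8533] / (0.5251·√7.8533)
   = [0.124644 + 1.249185] / 1.471527 = 0.933608
d₂ = d₁ − σ√T = 0.933608 − 1.471527 = -0.537918
N(d₁) = 0.824747,  N(d₂) = 0.295317,  e^(−rT) = 0.846631
E₀ = V₀·N(d₁) − D·e^(−rT)·N(d₂)
   = 383.5505·0.824747 − 338.6025·0.846631·0.295317 = 231.673243
B₀ = V₀ − E₀ = 383.5505 − 231.673243 = 151.877257

B0=151.8773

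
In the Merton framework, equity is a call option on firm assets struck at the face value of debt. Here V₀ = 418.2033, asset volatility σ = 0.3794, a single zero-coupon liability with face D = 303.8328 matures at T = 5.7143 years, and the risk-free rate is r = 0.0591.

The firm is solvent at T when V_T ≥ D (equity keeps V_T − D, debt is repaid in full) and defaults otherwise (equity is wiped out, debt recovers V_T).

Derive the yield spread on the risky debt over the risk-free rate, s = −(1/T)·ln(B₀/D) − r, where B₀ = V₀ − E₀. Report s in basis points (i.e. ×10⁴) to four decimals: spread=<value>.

spread=310.9743

d₁ = [ln(V₀/D) + (r + σ²/2)T] / (σ√T)
   = [ln(418.2033/303.8328) + (0.0591 + 0.5·0.3794²)·5.7143] / (0.3794·√5.7143)
   = [0.319490 + 0.748986] / 0.906941 = 1.178110
d₂ = d₁ − σ√T = 1.178110 − 0.906941 = 0.271169
N(d₁) = 0.880624,  N(d₂) = 0.606870,  e^(−rT) = 0.713398
E₀ = V₀·N(d₁) − D·e^(−rT)·N(d₂)
   = 418.2033·0.880624 − 303.8328·0.713398·0.606870 = 236.738371
B₀ = V₀ − E₀ = 418.2033 − 236.738371 = 181.464929
spread = −(1/T)·ln(B₀/D) − r = −(1/5.7143)·ln(181.464929/303.8328) − 0.0591 = 0.03109743
in basis points: 0.03109743 × 10⁴ = 310.9743 bp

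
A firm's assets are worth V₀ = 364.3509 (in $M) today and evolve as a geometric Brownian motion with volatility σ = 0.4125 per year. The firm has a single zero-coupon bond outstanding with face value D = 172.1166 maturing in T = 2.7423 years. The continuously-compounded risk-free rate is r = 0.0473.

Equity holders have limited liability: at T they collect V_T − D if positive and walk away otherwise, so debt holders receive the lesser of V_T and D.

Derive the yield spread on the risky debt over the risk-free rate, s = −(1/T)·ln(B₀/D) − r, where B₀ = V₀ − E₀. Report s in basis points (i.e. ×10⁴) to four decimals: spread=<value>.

spread=177.8548

d₁ = [ln(V₀/D) + (r + σ²/2)T] / (σ√T)
   = [ln(364.3509/172.1166) + (0.0473 + 0.5·0.4125²)·2.7423] / (0.4125·√2.7423)
   = [0.749945 + 0.363021] / 0.683096 = 1.629297
d₂ = d₁ − σ√T = 1.629297 − 0.683096 = 0.946202
N(d₁) = 0.948375,  N(d₂) = 0.827977,  e^(−rT) = 0.878349
E₀ = V₀·N(d₁) − D·e^(−rT)·N(d₂)
   = 364.3509·0.948375 − 172.1166·0.878349·0.827977 = 220.368908
B₀ = V₀ − E₀ = 364.3509 − 220.368908 = 143.981992
spread = −(1/T)·ln(B₀/D) − r = −(1/2.7423)·ln(143.981992/172.1166) − 0.0473 = 0.01778548
in basis points: 0.01778548 × 10⁴ = 177.8548 bp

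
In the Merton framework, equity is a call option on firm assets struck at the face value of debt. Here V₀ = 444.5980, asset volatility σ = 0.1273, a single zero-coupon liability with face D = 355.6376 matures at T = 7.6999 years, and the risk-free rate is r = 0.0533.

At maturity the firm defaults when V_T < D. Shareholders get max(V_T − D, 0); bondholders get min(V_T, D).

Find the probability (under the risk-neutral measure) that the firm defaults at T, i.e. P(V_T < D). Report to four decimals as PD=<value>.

d₁ = [ln(V₀/D) + (r + σ²/2)T] / (σ√T)
   = [ln(444.5980/355.6376) + (0.0533 + 0.5·0.1273²)·7.6999] / (0.1273·√7.6999)
   = [0.223258 + 0.472794] / 0.353241 = 1.970476
d₂ = d₁ − σ√T = 1.970476 − 0.353241 = 1.617235
risk-neutral PD = N(−d₂) = N(-1.617235) = 0.052914

PD=0.0529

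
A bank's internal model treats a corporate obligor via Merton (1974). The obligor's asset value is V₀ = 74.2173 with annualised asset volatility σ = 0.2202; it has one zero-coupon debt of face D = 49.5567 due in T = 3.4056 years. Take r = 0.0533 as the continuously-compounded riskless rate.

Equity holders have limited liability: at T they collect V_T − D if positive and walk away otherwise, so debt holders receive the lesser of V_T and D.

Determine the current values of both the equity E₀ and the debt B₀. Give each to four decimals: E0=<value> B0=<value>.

d₁ = [ln(V₀/D) + (r + σ²/2)T] / (σ√T)
   = [ln(74.2173/49.5567) + (0.0533 + 0.5·0.2202²)·3.4056] / (0.2202·√3.4056)
   = [0.403880 + 0.264084] / 0.406363 = 1.643761
d₂ = d₁ − σ√T = 1.643761 − 0.406363 = 1.237398
N(d₁) = 0.949887,  N(d₂) = 0.892030,  e^(−rT) = 0.834003
E₀ = V₀·N(d₁) − D·e^(−rT)·N(d₂)
   = 74.2173·0.949887 − 49.5567·0.834003·0.892030 = 33.630069
B₀ = V₀ − E₀ = 74.2173 − 33.630069 = 40.587231

E0=33.6301 B0=40.5872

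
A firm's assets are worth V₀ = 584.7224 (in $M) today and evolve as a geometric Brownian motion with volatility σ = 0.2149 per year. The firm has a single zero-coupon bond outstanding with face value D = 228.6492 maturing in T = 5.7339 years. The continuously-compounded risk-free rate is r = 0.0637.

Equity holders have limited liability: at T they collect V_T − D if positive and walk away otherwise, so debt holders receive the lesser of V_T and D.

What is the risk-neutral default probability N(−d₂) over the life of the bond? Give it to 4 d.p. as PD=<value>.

PD=0.0114

d₁ = [ln(V₀/D) + (r + σ²/2)T] / (σ√T)
   = [ln(584.7224/228.6492) + (0.0637 + 0.5·0.2149²)·5.7339] / (0.2149·√5.7339)
   = [0.938948 + 0.497651] / 0.514590 = 2.791735
d₂ = d₁ − σ√T = 2.791735 − 0.514590 = 2.277145
risk-neutral PD = N(−d₂) = N(-2.277145) = 0.011389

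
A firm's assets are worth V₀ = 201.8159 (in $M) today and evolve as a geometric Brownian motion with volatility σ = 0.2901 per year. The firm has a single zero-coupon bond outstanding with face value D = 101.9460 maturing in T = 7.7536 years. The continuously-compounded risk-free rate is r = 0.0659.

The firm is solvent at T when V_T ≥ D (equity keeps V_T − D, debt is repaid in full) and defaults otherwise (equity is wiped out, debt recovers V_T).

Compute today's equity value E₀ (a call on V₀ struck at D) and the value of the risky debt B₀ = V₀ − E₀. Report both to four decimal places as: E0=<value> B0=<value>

d₁ = [ln(V₀/D) + (r + σ²/2)T] / (σ√T)
   = [ln(201.8159/101.9460) + (0.0659 + 0.5·0.2901²)·7.7536] / (0.2901·√7.7536)
   = [0.682913 + 0.837226] / 0.807792 = 1.881845
d₂ = d₁ − σ√T = 1.881845 − 0.807792 = 1.074053
N(d₁) = 0.970071,  N(d₂) = 0.858601,  e^(−rT) = 0.599918
E₀ = V₀·N(d₁) − D·e^(−rT)·N(d₂)
   = 201.8159·0.970071 − 101.9460·0.599918·0.858601 = 143.264484
B₀ = V₀ − E₀ = 201.8159 − 143.264484 = 58.551416

E0=143.2645 B0=58.5514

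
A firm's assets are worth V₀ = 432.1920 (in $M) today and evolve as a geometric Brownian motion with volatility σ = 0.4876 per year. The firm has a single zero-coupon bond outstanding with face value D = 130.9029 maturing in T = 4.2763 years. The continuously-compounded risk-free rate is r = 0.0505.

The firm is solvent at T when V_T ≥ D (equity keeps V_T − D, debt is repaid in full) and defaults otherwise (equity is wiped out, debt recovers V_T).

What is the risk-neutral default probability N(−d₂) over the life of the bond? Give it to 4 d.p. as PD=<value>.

d₁ = [ln(V₀/D) + (r + σ²/2)T] / (σ√T)
   = [ln(432.1920/130.9029) + (0.0505 + 0.5·0.4876²)·4.2763] / (0.4876·√4.2763)
   = [1.194414 + 0.724306] / 1.008319 = 1.902891
d₂ = d₁ − σ√T = 1.902891 − 1.008319 = 0.894572
risk-neutral PD = N(−d₂) = N(-0.894572) = 0.185508

PD=0.1855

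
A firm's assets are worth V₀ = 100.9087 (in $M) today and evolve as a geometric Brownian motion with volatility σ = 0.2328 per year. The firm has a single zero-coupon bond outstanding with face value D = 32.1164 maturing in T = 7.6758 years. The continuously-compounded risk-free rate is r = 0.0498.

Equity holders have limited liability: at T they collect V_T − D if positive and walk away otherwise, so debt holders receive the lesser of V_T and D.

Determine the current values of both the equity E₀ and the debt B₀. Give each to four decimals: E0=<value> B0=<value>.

d₁ = [ln(V₀/D) + (r + σ²/2)T] / (σ√T)
   = [ln(100.9087/32.1164) + (0.0498 + 0.5·0.2328²)·7.6758] / (0.2328·√7.6758)
   = [1.144849 + 0.590253] / 0.644978 = 2.690174
d₂ = d₁ − σ√T = 2.690174 − 0.644978 = 2.045196
N(d₁) = 0.996429,  N(d₂) = 0.979582,  e^(−rT) = 0.682321
E₀ = V₀·N(d₁) − D·e^(−rT)·N(d₂)
   = 100.9087·0.996429 − 32.1164·0.682321·0.979582 = 79.082111
B₀ = V₀ − E₀ = 100.9087 − 79.082111 = 21.826589

E0=79.0821 B0=21.8266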